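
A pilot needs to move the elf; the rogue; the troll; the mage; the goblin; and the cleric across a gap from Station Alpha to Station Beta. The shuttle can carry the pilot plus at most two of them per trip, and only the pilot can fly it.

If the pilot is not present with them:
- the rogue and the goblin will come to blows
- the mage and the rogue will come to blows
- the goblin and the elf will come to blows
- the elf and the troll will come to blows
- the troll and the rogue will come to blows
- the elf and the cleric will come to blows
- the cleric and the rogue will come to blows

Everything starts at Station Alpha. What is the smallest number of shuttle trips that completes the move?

7

Counting alone: the pilot can take at most 2 across per trip to Station Beta, so moving all 6 needs at least 3 loaded trips out, with a return between consecutive ones — at least 5 crossings.
The safety rule pushes this higher. Following every safe sequence of crossings, the most of the 6 that can be at Station Beta as the shuttle arrives there on crossing 5 is 4 — never all 6.
So no plan with fewer than 7 crossings exists, and this one achieves 7:
1. Pilot goes to Station Beta with the elf and the rogue.  [Station Alpha: the cleric, the goblin, the mage, the troll | Station Beta: the elf, the rogue]
2. Pilot goes back to Station Alpha alone.  [Station Alpha: the cleric, the goblin, the mage, the troll | Station Beta: the elf, the rogue]
3. Pilot goes to Station Beta with the mage and the troll.  [Station Alpha: the cleric, the goblin | Station Beta: the elf, the mage, the rogue, the troll]
4. Pilot goes back to Station Alpha with the elf and the rogue.  [Station Alpha: the cleric, the elf, the goblin, the rogue | Station Beta: the mage, the troll]
5. Pilot goes to Station Beta with the cleric and the goblin.  [Station Alpha: the elf, the rogue | Station Beta: the cleric, the goblin, the mage, the troll]
6. Pilot goes back to Station Alpha alone.  [Station Alpha: the elf, the rogue | Station Beta: the cleric, the goblin, the mage, the troll]
7. Pilot goes to Station Beta with the elf and the rogue.  [Station Alpha: — | Station Beta: the cleric, the elf, the goblin, the mage, the rogue, the troll]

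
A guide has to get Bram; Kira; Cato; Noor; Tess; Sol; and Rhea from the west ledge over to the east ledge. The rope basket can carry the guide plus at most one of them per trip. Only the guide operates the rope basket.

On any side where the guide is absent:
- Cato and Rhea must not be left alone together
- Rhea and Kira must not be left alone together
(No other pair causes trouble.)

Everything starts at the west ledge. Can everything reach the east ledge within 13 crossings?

No

Counting alone: the guide can take at most 1 across per trip to the east ledge, so moving all 7 needs at least 7 loaded trips out, with a return between consecutive ones — at least 13 crossings.
The safety rule pushes this higher. Following every safe sequence of crossings, the most of the 7 that can be at the east ledge as the rope basket arrives there on crossing 13 is 6 — never all 7.
So the move cannot be finished within 13 crossings. (The shortest complete plan takes 15:)
1. Guide goes to the east ledge with Rhea.  [the west ledge: Bram, Cato, Kira, Noor, Sol, Tess | the east ledge: Rhea]
2. Guide goes back to the west ledge alone.  [the west ledge: Bram, Cato, Kira, Noor, Sol, Tess | the east ledge: Rhea]
3. Guide goes to the east ledge with Bram.  [the west ledge: Cato, Kira, Noor, Sol, Tess | the east ledge: Bram, Rhea]
4. Guide goes back to the west ledge alone.  [the west ledge: Cato, Kira, Noor, Sol, Tess | the east ledge: Bram, Rhea]
5. Guide goes to the east ledge with Kira.  [the west ledge: Cato, Noor, Sol, Tess | the east ledge: Bram, Kira, Rhea]
6. Guide goes back to the west ledge with Rhea.  [the west ledge: Cato, Noor, Rhea, Sol, Tess | the east ledge: Bram, Kira]
7. Guide goes to the east ledge with Cato.  [the west ledge: Noor, Rhea, Sol, Tess | the east ledge: Bram, Cato, Kira]
8. Guide goes back to the west ledge alone.  [the west ledge: Noor, Rhea, Sol, Tess | the east ledge: Bram, Cato, Kira]
9. Guide goes to the east ledge with Noor.  [the west ledge: Rhea, Sol, Tess | the east ledge: Bram, Cato, Kira, Noor]
10. Guide goes back to the west ledge alone.  [the west ledge: Rhea, Sol, Tess | the east ledge: Bram, Cato, Kira, Noor]
11. Guide goes to the east ledge with Tess.  [the west ledge: Rhea, Sol | the east ledge: Bram, Cato, Kira, Noor, Tess]
12. Guide goes back to the west ledge alone.  [the west ledge: Rhea, Sol | the east ledge: Bram, Cato, Kira, Noor, Tess]
13. Guide goes to the east ledge with Sol.  [the west ledge: Rhea | the east ledge: Bram, Cato, Kira, Noor, Sol, Tess]
14. Guide goes back to the west ledge alone.  [the west ledge: Rhea | the east ledge: Bram, Cato, Kira, Noor, Sol, Tess]
15. Guide goes to the east ledge with Rhea.  [the west ledge: — | the east ledge: Bram, Cato, Kira, Noor, Rhea, Sol, Tess]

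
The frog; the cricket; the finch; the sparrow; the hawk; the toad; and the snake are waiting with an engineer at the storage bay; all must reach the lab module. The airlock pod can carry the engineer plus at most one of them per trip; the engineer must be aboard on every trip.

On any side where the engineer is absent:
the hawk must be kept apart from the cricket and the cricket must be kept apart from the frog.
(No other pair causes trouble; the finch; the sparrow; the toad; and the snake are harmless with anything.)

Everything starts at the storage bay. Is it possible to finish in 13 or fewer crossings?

Counting alone: the engineer can take at most 1 across per trip to the lab module, so moving all 7 needs at least 7 loaded trips out, with a return between consecutive ones — at least 13 crossings.
The safety rule pushes this higher. Following every safe sequence of crossings, the most of the 7 that can be at the lab module as the airlock pod arrives there on crossing 13 is 6 — never all 7.
So the move cannot be finished within 13 crossings. (The shortest complete plan takes 15:)
1. Engineer goes to the lab module with the cricket.
2. Engineer goes back to the storage bay alone.
3. Engineer goes to the lab module with the frog.
4. Engineer goes back to the storage bay with the cricket.
5. Engineer goes to the lab module with the hawk.
6. Engineer goes back to the storage bay alone.
7. Engineer goes to the lab module with the finch.
8. Engineer goes back to the storage bay alone.
9. Engineer goes to the lab module with the sparrow.
10. Engineer goes back to the storage bay alone.
11. Engineer goes to the lab module with the toad.
12. Engineer goes back to the storage bay alone.
13. Engineer goes to the lab module with the snake.
14. Engineer goes back to the storage bay alone.
15. Engineer goes to the lab module with the cricket.

No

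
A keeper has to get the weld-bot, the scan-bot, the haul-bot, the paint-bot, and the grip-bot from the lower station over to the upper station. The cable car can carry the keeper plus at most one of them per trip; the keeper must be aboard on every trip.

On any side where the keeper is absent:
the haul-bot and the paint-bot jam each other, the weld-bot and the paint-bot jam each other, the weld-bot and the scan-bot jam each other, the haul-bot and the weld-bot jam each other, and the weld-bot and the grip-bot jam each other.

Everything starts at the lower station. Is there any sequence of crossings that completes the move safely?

Whatever the first load, the items left behind include a forbidden pair without the keeper. No opening move is safe, so no plan exists.

No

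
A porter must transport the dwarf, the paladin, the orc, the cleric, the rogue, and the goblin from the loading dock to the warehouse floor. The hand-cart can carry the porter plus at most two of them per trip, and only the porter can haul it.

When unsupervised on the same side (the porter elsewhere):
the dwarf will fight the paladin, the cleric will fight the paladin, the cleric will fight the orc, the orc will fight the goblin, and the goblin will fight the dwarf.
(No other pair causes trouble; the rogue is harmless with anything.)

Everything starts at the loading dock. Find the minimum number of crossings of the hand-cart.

impossible

Whatever the first load, the items left behind include a forbidden pair without the porter. No opening move is safe, so no plan exists.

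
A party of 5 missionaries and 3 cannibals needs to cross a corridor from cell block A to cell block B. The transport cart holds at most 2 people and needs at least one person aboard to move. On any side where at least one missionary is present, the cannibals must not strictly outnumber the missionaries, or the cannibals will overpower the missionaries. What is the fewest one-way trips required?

Counting alone: each trip to cell block B takes at most 2 across and each return brings at least 1 back, so after t trips out (and t−1 returns) at most 2t − (t−1) of the 8 are across; that first reaches 8 at t = 7, so at least 13 crossings are needed.
The plan below uses exactly 13 crossings, so it is optimal:
1. 2 cannibals → cell block B.  (cell block A: 5M 1C; cell block B: 0M 2C)
2. 1 cannibal ← cell block A.  (cell block A: 5M 2C; cell block B: 0M 1C)
3. 2 cannibals → cell block B.  (cell block A: 5M 0C; cell block B: 0M 3C)
4. 1 cannibal ← cell block A.  (cell block A: 5M 1C; cell block B: 0M 2C)
5. 2 missionaries → cell block B.  (cell block A: 3M 1C; cell block B: 2M 2C)
6. 1 cannibal ← cell block A.  (cell block A: 3M 2C; cell block B: 2M 1C)
7. 1 missionary and 1 cannibal → cell block B.  (cell block A: 2M 1C; cell block B: 3M 2C)
8. 1 cannibal ← cell block A.  (cell block A: 2M 2C; cell block B: 3M 1C)
9. 2 cannibals → cell block B.  (cell block A: 2M 0C; cell block B: 3M 3C)
10. 1 cannibal ← cell block A.  (cell block A: 2M 1C; cell block B: 3M 2C)
11. 1 missionary and 1 cannibal → cell block B.  (cell block A: 1M 0C; cell block B: 4M 3C)
12. 1 cannibal ← cell block A.  (cell block A: 1M 1C; cell block B: 4M 2C)
13. 1 missionary and 1 cannibal → cell block B.  (cell block A: 0M 0C; cell block B: 5M 3C)

13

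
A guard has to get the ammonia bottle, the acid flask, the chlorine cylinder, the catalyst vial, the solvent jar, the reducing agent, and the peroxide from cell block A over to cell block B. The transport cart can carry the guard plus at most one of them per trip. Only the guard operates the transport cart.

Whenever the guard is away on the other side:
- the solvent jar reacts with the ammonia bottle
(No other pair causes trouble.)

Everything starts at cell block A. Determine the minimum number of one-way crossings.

Counting alone: the guard can take at most 1 across per trip to cell block B, so moving all 7 needs at least 7 loaded trips out, with a return between consecutive ones — at least 13 crossings.
The plan below uses exactly 13 crossings, so it is optimal:
1. Guard goes to cell block B with the ammonia bottle.
2. Guard goes back to cell block A alone.
3. Guard goes to cell block B with the acid flask.
4. Guard goes back to cell block A alone.
5. Guard goes to cell block B with the chlorine cylinder.
6. Guard goes back to cell block A alone.
7. Guard goes to cell block B with the catalyst vial.
8. Guard goes back to cell block A alone.
9. Guard goes to cell block B with the reducing agent.
10. Guard goes back to cell block A alone.
11. Guard goes to cell block B with the peroxide.
12. Guard goes back to cell block A alone.
13. Guard goes to cell block B with the solvent jar.

13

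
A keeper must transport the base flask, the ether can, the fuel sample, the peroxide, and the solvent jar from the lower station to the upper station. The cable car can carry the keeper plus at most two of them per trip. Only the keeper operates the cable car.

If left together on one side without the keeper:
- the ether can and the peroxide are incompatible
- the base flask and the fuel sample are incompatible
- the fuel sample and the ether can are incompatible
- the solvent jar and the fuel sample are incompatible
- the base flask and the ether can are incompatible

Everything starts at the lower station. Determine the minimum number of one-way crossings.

7

Counting alone: the keeper can take at most 2 across per trip to the upper station, so moving all 5 needs at least 3 loaded trips out, with a return between consecutive ones — at least 5 crossings.
The safety rule pushes this higher. Following every safe sequence of crossings, the most of the 5 that can be at the upper station as the cable car arrives there on crossing 5 is 4 — never all 5.
So no plan with fewer than 7 crossings exists, and this one achieves 7:
1. Keeper goes to the upper station with the ether can and the fuel sample.  [the lower station: the base flask, the peroxide, the solvent jar | the upper station: the ether can, the fuel sample]
2. Keeper goes back to the lower station with the ether can.  [the lower station: the base flask, the ether can, the peroxide, the solvent jar | the upper station: the fuel sample]
3. Keeper goes to the upper station with the base flask and the peroxide.  [the lower station: the ether can, the solvent jar | the upper station: the base flask, the fuel sample, the peroxide]
4. Keeper goes back to the lower station with the base flask.  [the lower station: the base flask, the ether can, the solvent jar | the upper station: the fuel sample, the peroxide]
5. Keeper goes to the upper station with the base flask and the solvent jar.  [the lower station: the ether can | the upper station: the base flask, the fuel sample, the peroxide, the solvent jar]
6. Keeper goes back to the lower station with the fuel sample.  [the lower station: the ether can, the fuel sample | the upper station: the base flask, the peroxide, the solvent jar]
7. Keeper goes to the upper station with the ether can and the fuel sample.  [the lower station: — | the upper station: the base flask, the ether can, the fuel sample, the peroxide, the solvent jar]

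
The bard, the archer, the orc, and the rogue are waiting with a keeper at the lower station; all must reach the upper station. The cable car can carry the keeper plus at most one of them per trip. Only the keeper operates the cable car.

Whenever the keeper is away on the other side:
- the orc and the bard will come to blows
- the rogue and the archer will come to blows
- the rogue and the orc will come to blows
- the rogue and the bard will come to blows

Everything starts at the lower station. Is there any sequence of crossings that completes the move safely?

Whatever the first load, the items left behind include a forbidden pair without the keeper. No opening move is safe, so no plan exists.

No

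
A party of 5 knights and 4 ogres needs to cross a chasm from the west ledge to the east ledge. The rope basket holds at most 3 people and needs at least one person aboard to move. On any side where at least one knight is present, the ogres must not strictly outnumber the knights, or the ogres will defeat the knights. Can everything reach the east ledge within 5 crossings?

No

Counting alone: each trip to the east ledge takes at most 3 across and each return brings at least 1 back, so after t trips out (and t−1 returns) at most 3t − (t−1) of the 9 are across; that first reaches 9 at t = 4, so at least 7 crossings are needed.
Since 5 < 7, 5 crossings cannot be enough. (The shortest complete plan in fact takes 7:)
1. 3 ogres → the east ledge.  (the west ledge: 5K 1O; the east ledge: 0K 3O)
2. 1 ogre ← the west ledge.  (the west ledge: 5K 2O; the east ledge: 0K 2O)
3. 3 knights → the east ledge.  (the west ledge: 2K 2O; the east ledge: 3K 2O)
4. 1 knight ← the west ledge.  (the west ledge: 3K 2O; the east ledge: 2K 2O)
5. 2 knights and 1 ogre → the east ledge.  (the west ledge: 1K 1O; the east ledge: 4K 3O)
6. 1 knight ← the west ledge.  (the west ledge: 2K 1O; the east ledge: 3K 3O)
7. 2 knights and 1 ogre → the east ledge.  (the west ledge: 0K 0O; the east ledge: 5K 4O)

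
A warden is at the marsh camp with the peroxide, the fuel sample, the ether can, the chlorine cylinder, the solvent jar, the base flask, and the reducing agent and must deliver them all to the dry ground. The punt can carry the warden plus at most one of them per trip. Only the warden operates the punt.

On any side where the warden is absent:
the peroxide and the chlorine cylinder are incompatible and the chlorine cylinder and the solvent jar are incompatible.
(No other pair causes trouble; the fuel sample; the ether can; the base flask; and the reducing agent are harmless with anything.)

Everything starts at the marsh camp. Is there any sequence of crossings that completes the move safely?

Yes

1. Warden goes to the dry ground with the chlorine cylinder.
2. Warden goes back to the marsh camp alone.
3. Warden goes to the dry ground with the peroxide.
4. Warden goes back to the marsh camp with the chlorine cylinder.
5. Warden goes to the dry ground with the solvent jar.
6. Warden goes back to the marsh camp alone.
7. Warden goes to the dry ground with the fuel sample.
8. Warden goes back to the marsh camp alone.
9. Warden goes to the dry ground with the ether can.
10. Warden goes back to the marsh camp alone.
11. Warden goes to the dry ground with the base flask.
12. Warden goes back to the marsh camp alone.
13. Warden goes to the dry ground with the reducing agent.
14. Warden goes back to the marsh camp alone.
15. Warden goes to the dry ground with the chlorine cylinder.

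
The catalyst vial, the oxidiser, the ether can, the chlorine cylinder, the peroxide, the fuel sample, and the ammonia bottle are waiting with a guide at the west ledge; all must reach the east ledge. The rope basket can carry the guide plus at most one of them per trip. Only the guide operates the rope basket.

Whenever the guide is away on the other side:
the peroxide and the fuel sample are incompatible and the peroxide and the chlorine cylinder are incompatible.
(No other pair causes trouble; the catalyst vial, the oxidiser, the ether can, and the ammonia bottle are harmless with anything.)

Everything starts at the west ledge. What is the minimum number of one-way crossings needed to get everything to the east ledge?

15

Counting alone: the guide can take at most 1 across per trip to the east ledge, so moving all 7 needs at least 7 loaded trips out, with a return between consecutive ones — at least 13 crossings.
The safety rule pushes this higher. Following every safe sequence of crossings, the most of the 7 that can be at the east ledge as the rope basket arrives there on crossing 13 is 6 — never all 7.
So no plan with fewer than 15 crossings exists, and this one achieves 15:
1. Guide goes to the east ledge with the peroxide.
2. Guide goes back to the west ledge alone.
3. Guide goes to the east ledge with the catalyst vial.
4. Guide goes back to the west ledge alone.
5. Guide goes to the east ledge with the oxidiser.
6. Guide goes back to the west ledge alone.
7. Guide goes to the east ledge with the ether can.
8. Guide goes back to the west ledge alone.
9. Guide goes to the east ledge with the chlorine cylinder.
10. Guide goes back to the west ledge with the peroxide.
11. Guide goes to the east ledge with the fuel sample.
12. Guide goes back to the west ledge alone.
13. Guide goes to the east ledge with the ammonia bottle.
14. Guide goes back to the west ledge alone.
15. Guide goes to the east ledge with the peroxide.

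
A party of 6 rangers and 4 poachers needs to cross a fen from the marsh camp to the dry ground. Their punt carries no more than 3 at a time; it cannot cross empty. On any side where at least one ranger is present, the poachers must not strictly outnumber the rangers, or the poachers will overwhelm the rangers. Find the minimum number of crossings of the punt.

Counting alone: each trip to the dry ground takes at most 3 across and each return brings at least 1 back, so after t trips out (and t−1 returns) at most 3t − (t−1) of the 10 are across; that first reaches 10 at t = 5, so at least 9 crossings are needed.
The plan below uses exactly 9 crossings, so it is optimal:
1. 2 poachers → the dry ground.  (the marsh camp: 6R 2P; the dry ground: 0R 2P)
2. 1 poacher ← the marsh camp.  (the marsh camp: 6R 3P; the dry ground: 0R 1P)
3. 3 poachers → the dry ground.  (the marsh camp: 6R 0P; the dry ground: 0R 4P)
4. 1 poacher ← the marsh camp.  (the marsh camp: 6R 1P; the dry ground: 0R 3P)
5. 3 rangers → the dry ground.  (the marsh camp: 3R 1P; the dry ground: 3R 3P)
6. 1 poacher ← the marsh camp.  (the marsh camp: 3R 2P; the dry ground: 3R 2P)
7. 1 ranger and 2 poachers → the dry ground.  (the marsh camp: 2R 0P; the dry ground: 4R 4P)
8. 1 poacher ← the marsh camp.  (the marsh camp: 2R 1P; the dry ground: 4R 3P)
9. 2 rangers and 1 poacher → the dry ground.  (the marsh camp: 0R 0P; the dry ground: 6R 4P)

9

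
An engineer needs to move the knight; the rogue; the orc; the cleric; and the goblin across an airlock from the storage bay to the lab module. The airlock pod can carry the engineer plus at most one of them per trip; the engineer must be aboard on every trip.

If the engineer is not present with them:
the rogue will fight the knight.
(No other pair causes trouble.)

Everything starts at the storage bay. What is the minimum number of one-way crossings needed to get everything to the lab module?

9

Counting alone: the engineer can take at most 1 across per trip to the lab module, so moving all 5 needs at least 5 loaded trips out, with a return between consecutive ones — at least 9 crossings.
The plan below uses exactly 9 crossings, so it is optimal:
1. Engineer goes to the lab module with the knight.
2. Engineer goes back to the storage bay alone.
3. Engineer goes to the lab module with the orc.
4. Engineer goes back to the storage bay alone.
5. Engineer goes to the lab module with the cleric.
6. Engineer goes back to the storage bay alone.
7. Engineer goes to the lab module with the goblin.
8. Engineer goes back to the storage bay alone.
9. Engineer goes to the lab module with the rogue.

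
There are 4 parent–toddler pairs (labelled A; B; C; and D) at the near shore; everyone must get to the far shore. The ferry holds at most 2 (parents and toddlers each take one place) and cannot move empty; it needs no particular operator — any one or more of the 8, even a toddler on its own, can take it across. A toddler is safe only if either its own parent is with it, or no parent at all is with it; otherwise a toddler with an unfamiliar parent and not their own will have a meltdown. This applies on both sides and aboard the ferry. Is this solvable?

Following every safe sequence of crossings from the start, the most of the 8 that can be at the far shore as the ferry arrives there on crossings 1, 3, 5 is 2, 3, 4 respectively; the best ever achieved is 4 of 8.
From crossing 7 on, no configuration arises that was not already reachable earlier: only 44 distinct safe configurations (who is on which side, and where the ferry is) can ever be reached, none of them has everyone across, and every continuation just revisits them. So no valid plan exists.

No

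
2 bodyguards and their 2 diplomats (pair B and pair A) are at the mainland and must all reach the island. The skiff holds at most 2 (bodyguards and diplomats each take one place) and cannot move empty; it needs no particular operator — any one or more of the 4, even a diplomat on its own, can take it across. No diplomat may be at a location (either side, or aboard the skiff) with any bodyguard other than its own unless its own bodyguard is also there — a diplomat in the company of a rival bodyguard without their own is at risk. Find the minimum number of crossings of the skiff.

5

Counting alone: each trip to the island takes at most 2 across and each return brings at least 1 back, so after t trips out (and t−1 returns) at most 2t − (t−1) of the 4 are across; that first reaches 4 at t = 3, so at least 5 crossings are needed.
The plan below uses exactly 5 crossings, so it is optimal:
1. bodyguard B and diplomat B cross → the island.
2. bodyguard B crosses ← the mainland.
3. bodyguard A and bodyguard B cross → the island.
4. bodyguard A crosses ← the mainland.
5. bodyguard A and diplomat A cross → the island.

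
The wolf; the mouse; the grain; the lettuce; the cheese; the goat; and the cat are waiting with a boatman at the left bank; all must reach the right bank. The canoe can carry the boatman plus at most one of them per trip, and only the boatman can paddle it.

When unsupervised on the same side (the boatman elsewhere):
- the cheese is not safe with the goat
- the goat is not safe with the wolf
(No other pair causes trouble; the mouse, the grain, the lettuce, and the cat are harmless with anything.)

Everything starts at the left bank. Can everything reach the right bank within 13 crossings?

Counting alone: the boatman can take at most 1 across per trip to the right bank, so moving all 7 needs at least 7 loaded trips out, with a return between consecutive ones — at least 13 crossings.
The safety rule pushes this higher. Following every safe sequence of crossings, the most of the 7 that can be at the right bank as the canoe arrives there on crossing 13 is 6 — never all 7.
So the move cannot be finished within 13 crossings. (The shortest complete plan takes 15:)
1. Boatman goes to the right bank with the goat.
2. Boatman goes back to the left bank alone.
3. Boatman goes to the right bank with the wolf.
4. Boatman goes back to the left bank with the goat.
5. Boatman goes to the right bank with the cheese.
6. Boatman goes back to the left bank alone.
7. Boatman goes to the right bank with the mouse.
8. Boatman goes back to the left bank alone.
9. Boatman goes to the right bank with the grain.
10. Boatman goes back to the left bank alone.
11. Boatman goes to the right bank with the lettuce.
12. Boatman goes back to the left bank alone.
13. Boatman goes to the right bank with the cat.
14. Boatman goes back to the left bank alone.
15. Boatman goes to the right bank with the goat.

No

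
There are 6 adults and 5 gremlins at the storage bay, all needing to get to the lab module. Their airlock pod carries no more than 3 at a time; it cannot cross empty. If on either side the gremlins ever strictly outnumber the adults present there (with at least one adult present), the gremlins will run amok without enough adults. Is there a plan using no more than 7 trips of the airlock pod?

No

Counting alone: each trip to the lab module takes at most 3 across and each return brings at least 1 back, so after t trips out (and t−1 returns) at most 3t − (t−1) of the 11 are across; that first reaches 11 at t = 5, so at least 9 crossings are needed.
Since 7 < 9, 7 crossings cannot be enough. (The shortest complete plan in fact takes 9:)
1. 3 gremlins → the lab module.  (the storage bay: 6A 2G; the lab module: 0A 3G)
2. 1 gremlin ← the storage bay.  (the storage bay: 6A 3G; the lab module: 0A 2G)
3. 3 adults → the lab module.  (the storage bay: 3A 3G; the lab module: 3A 2G)
4. 1 adult ← the storage bay.  (the storage bay: 4A 3G; the lab module: 2A 2G)
5. 2 adults and 1 gremlin → the lab module.  (the storage bay: 2A 2G; the lab module: 4A 3G)
6. 1 adult ← the storage bay.  (the storage bay: 3A 2G; the lab module: 3A 3G)
7. 2 adults and 1 gremlin → the lab module.  (the storage bay: 1A 1G; the lab module: 5A 4G)
8. 1 adult ← the storage bay.  (the storage bay: 2A 1G; the lab module: 4A 4G)
9. 2 adults and 1 gremlin → the lab module.  (the storage bay: 0A 0G; the lab module: 6A 5G)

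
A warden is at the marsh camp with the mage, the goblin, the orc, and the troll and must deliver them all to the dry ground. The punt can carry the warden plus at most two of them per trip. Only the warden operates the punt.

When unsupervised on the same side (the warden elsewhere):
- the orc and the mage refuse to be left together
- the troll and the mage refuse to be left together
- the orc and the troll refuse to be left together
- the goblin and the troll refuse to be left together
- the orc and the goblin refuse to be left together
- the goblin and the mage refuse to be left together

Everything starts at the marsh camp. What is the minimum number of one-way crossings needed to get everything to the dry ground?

Whatever the first load, the items left behind include a forbidden pair without the warden. No opening move is safe, so no plan exists.

impossible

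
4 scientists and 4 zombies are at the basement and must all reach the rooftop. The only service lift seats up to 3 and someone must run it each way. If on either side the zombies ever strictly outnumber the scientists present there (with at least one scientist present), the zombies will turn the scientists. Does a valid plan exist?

Yes

1. 2 zombies → the rooftop.  (the basement: 4S 2Z; the rooftop: 0S 2Z)
2. 1 zombie ← the basement.  (the basement: 4S 3Z; the rooftop: 0S 1Z)
3. 3 zombies → the rooftop.  (the basement: 4S 0Z; the rooftop: 0S 4Z)
4. 1 zombie ← the basement.  (the basement: 4S 1Z; the rooftop: 0S 3Z)
5. 3 scientists → the rooftop.  (the basement: 1S 1Z; the rooftop: 3S 3Z)
6. 1 scientist and 1 zombie ← the basement.  (the basement: 2S 2Z; the rooftop: 2S 2Z)
7. 2 scientists → the rooftop.  (the basement: 0S 2Z; the rooftop: 4S 2Z)
8. 1 zombie ← the basement.  (the basement: 0S 3Z; the rooftop: 4S 1Z)
9. 3 zombies → the rooftop.  (the basement: 0S 0Z; the rooftop: 4S 4Z)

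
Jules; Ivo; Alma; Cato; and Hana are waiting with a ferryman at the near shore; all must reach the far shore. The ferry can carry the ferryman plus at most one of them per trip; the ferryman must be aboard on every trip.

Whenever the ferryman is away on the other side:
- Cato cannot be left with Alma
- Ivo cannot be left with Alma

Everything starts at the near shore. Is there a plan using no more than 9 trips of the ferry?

No

Counting alone: the ferryman can take at most 1 across per trip to the far shore, so moving all 5 needs at least 5 loaded trips out, with a return between consecutive ones — at least 9 crossings.
The safety rule pushes this higher. Following every safe sequence of crossings, the most of the 5 that can be at the far shore as the ferry arrives there on crossing 9 is 4 — never all 5.
So the move cannot be finished within 9 crossings. (The shortest complete plan takes 11:)
1. Ferryman goes to the far shore with Alma.
2. Ferryman goes back to the near shore alone.
3. Ferryman goes to the far shore with Jules.
4. Ferryman goes back to the near shore alone.
5. Ferryman goes to the far shore with Ivo.
6. Ferryman goes back to the near shore with Alma.
7. Ferryman goes to the far shore with Cato.
8. Ferryman goes back to the near shore alone.
9. Ferryman goes to the far shore with Hana.
10. Ferryman goes back to the near shore alone.
11. Ferryman goes to the far shore with Alma.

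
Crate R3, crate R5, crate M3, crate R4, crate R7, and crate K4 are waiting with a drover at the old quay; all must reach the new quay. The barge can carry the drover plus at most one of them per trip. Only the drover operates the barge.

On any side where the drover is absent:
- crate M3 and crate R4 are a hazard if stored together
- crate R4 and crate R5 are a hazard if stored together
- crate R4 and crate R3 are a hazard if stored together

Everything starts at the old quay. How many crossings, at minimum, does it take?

Following every safe sequence of crossings from the start, the most of the 6 that can be at the new quay as the barge arrives there on crossings 1, 3, 5, 7 is 1, 2, 3, 4 respectively; the best ever achieved is 4 of 6.
From crossing 9 on, no configuration arises that was not already reachable earlier: only 36 distinct safe configurations (who is on which side, and where the barge is) can ever be reached, none of them has everyone across, and every continuation just revisits them. So no valid plan exists.

impossible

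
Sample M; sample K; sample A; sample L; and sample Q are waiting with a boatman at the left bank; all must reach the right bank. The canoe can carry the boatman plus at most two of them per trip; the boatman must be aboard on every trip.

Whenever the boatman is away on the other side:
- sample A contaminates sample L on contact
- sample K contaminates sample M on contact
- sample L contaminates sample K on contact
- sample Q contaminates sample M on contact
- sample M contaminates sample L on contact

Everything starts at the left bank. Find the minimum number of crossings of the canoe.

Counting alone: the boatman can take at most 2 across per trip to the right bank, so moving all 5 needs at least 3 loaded trips out, with a return between consecutive ones — at least 5 crossings.
The safety rule pushes this higher. Following every safe sequence of crossings, the most of the 5 that can be at the right bank as the canoe arrives there on crossing 5 is 4 — never all 5.
So no plan with fewer than 7 crossings exists, and this one achieves 7:
1. Boatman goes to the right bank with sample L and sample M.  [the left bank: sample A, sample K, sample Q | the right bank: sample L, sample M]
2. Boatman goes back to the left bank with sample M.  [the left bank: sample A, sample K, sample M, sample Q | the right bank: sample L]
3. Boatman goes to the right bank with sample A and sample M.  [the left bank: sample K, sample Q | the right bank: sample A, sample L, sample M]
4. Boatman goes back to the left bank with sample L.  [the left bank: sample K, sample L, sample Q | the right bank: sample A, sample M]
5. Boatman goes to the right bank with sample K and sample Q.  [the left bank: sample L | the right bank: sample A, sample K, sample M, sample Q]
6. Boatman goes back to the left bank with sample M.  [the left bank: sample L, sample M | the right bank: sample A, sample K, sample Q]
7. Boatman goes to the right bank with sample L and sample M.  [the left bank: — | the right bank: sample A, sample K, sample L, sample M, sample Q]

7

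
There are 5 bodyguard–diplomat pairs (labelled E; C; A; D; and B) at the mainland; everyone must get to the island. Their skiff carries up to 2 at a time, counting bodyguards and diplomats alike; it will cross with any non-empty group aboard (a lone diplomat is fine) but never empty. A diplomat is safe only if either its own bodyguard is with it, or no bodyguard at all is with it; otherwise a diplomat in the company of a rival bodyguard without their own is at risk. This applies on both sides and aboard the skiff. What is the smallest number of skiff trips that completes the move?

Following every safe sequence of crossings from the start, the most of the 10 that can be at the island as the skiff arrives there on crossings 1, 3, 5, 7 is 2, 3, 4, 5 respectively; the best ever achieved is 5 of 10.
From crossing 9 on, no configuration arises that was not already reachable earlier: only 82 distinct safe configurations (who is on which side, and where the skiff is) can ever be reached, none of them has everyone across, and every continuation just revisits them. So no valid plan exists.

impossible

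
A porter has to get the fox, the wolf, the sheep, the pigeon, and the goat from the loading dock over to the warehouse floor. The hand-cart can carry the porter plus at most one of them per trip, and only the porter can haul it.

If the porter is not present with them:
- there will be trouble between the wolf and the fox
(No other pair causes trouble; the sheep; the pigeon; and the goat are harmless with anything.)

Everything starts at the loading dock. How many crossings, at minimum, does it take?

9

Counting alone: the porter can take at most 1 across per trip to the warehouse floor, so moving all 5 needs at least 5 loaded trips out, with a return between consecutive ones — at least 9 crossings.
The plan below uses exactly 9 crossings, so it is optimal:
1. Porter goes to the warehouse floor with the fox.
2. Porter goes back to the loading dock alone.
3. Porter goes to the warehouse floor with the sheep.
4. Porter goes back to the loading dock alone.
5. Porter goes to the warehouse floor with the pigeon.
6. Porter goes back to the loading dock alone.
7. Porter goes to the warehouse floor with the goat.
8. Porter goes back to the loading dock alone.
9. Porter goes to the warehouse floor with the wolf.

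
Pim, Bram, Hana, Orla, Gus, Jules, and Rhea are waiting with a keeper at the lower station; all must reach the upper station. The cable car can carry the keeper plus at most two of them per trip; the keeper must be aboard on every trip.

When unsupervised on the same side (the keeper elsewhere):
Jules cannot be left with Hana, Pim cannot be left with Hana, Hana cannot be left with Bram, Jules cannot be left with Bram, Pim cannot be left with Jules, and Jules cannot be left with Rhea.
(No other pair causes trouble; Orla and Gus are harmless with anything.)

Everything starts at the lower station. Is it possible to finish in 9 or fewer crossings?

Counting alone: the keeper can take at most 2 across per trip to the upper station, so moving all 7 needs at least 4 loaded trips out, with a return between consecutive ones — at least 7 crossings.
The safety rule pushes this higher. Following every safe sequence of crossings, the most of the 7 that can be at the upper station as the cable car arrives there on crossings 7, 9 is 5, 6 respectively — never all 7.
So the move cannot be finished within 9 crossings. (The shortest complete plan takes 11:)
1. Keeper goes to the upper station with Hana and Jules.
2. Keeper goes back to the lower station with Hana.
3. Keeper goes to the upper station with Bram and Pim.
4. Keeper goes back to the lower station with Jules.
5. Keeper goes to the upper station with Hana and Rhea.
6. Keeper goes back to the lower station with Hana.
7. Keeper goes to the upper station with Hana and Orla.
8. Keeper goes back to the lower station with Hana.
9. Keeper goes to the upper station with Gus and Hana.
10. Keeper goes back to the lower station with Hana.
11. Keeper goes to the upper station with Hana and Jules.

No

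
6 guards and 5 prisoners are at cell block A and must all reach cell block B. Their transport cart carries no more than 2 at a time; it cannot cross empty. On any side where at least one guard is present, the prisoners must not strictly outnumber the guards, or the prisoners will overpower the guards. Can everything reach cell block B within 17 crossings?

Counting alone: each trip to cell block B takes at most 2 across and each return brings at least 1 back, so after t trips out (and t−1 returns) at most 2t − (t−1) of the 11 are across; that first reaches 11 at t = 10, so at least 19 crossings are needed.
Since 17 < 19, 17 crossings cannot be enough. (The shortest complete plan in fact takes 19:)
1. 2 prisoners → cell block B.  (cell block A: 6G 3P; cell block B: 0G 2P)
2. 1 prisoner ← cell block A.  (cell block A: 6G 4P; cell block B: 0G 1P)
3. 2 prisoners → cell block B.  (cell block A: 6G 2P; cell block B: 0G 3P)
4. 1 prisoner ← cell block A.  (cell block A: 6G 3P; cell block B: 0G 2P)
5. 2 guards → cell block B.  (cell block A: 4G 3P; cell block B: 2G 2P)
6. 1 prisoner ← cell block A.  (cell block A: 4G 4P; cell block B: 2G 1P)
7. 1 guard and 1 prisoner → cell block B.  (cell block A: 3G 3P; cell block B: 3G 2P)
8. 1 guard ← cell block A.  (cell block A: 4G 3P; cell block B: 2G 2P)
9. 1 guard and 1 prisoner → cell block B.  (cell block A: 3G 2P; cell block B: 3G 3P)
10. 1 prisoner ← cell block A.  (cell block A: 3G 3P; cell block B: 3G 2P)
11. 1 guard and 1 prisoner → cell block B.  (cell block A: 2G 2P; cell block B: 4G 3P)
12. 1 guard ← cell block A.  (cell block A: 3G 2P; cell block B: 3G 3P)
13. 1 guard and 1 prisoner → cell block B.  (cell block A: 2G 1P; cell block B: 4G 4P)
14. 1 prisoner ← cell block A.  (cell block A: 2G 2P; cell block B: 4G 3P)
15. 1 guard and 1 prisoner → cell block B.  (cell block A: 1G 1P; cell block B: 5G 4P)
16. 1 guard ← cell block A.  (cell block A: 2G 1P; cell block B: 4G 4P)
17. 1 guard and 1 prisoner → cell block B.  (cell block A: 1G 0P; cell block B: 5G 5P)
18. 1 prisoner ← cell block A.  (cell block A: 1G 1P; cell block B: 5G 4P)
19. 1 guard and 1 prisoner → cell block B.  (cell block A: 0G 0P; cell block B: 6G 5P)

No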